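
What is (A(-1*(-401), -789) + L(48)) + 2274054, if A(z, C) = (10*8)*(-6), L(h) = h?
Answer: 2273622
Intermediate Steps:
A(z, C) = -480 (A(z, C) = 80*(-6) = -480)
(A(-1*(-401), -789) + L(48)) + 2274054 = (-480 + 48) + 2274054 = -432 + 2274054 = 2273622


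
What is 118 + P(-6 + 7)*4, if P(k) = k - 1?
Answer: 118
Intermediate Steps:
P(k) = -1 + k
118 + P(-6 + 7)*4 = 118 + (-1 + (-6 + 7))*4 = 118 + (-1 + 1)*4 = 118 + 0*4 = 118 + 0 = 118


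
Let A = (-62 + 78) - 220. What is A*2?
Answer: -408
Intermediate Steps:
A = -204 (A = 16 - 220 = -204)
A*2 = -204*2 = -408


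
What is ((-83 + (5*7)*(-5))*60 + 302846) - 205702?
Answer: 81664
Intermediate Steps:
((-83 + (5*7)*(-5))*60 + 302846) - 205702 = ((-83 + 35*(-5))*60 + 302846) - 205702 = ((-83 - 175)*60 + 302846) - 205702 = (-258*60 + 302846) - 205702 = (-15480 + 302846) - 205702 = 287366 - 205702 = 81664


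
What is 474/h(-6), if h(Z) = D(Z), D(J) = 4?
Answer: 237/2 ≈ 118.50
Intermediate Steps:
h(Z) = 4
474/h(-6) = 474/4 = 474*(¼) = 237/2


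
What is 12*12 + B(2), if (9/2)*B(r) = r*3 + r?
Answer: 1312/9 ≈ 145.78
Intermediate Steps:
B(r) = 8*r/9 (B(r) = 2*(r*3 + r)/9 = 2*(3*r + r)/9 = 2*(4*r)/9 = 8*r/9)
12*12 + B(2) = 12*12 + (8/9)*2 = 144 + 16/9 = 1312/9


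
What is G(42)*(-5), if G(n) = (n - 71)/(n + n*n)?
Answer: 145/1806 ≈ 0.080288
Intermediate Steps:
G(n) = (-71 + n)/(n + n**2)
G(42)*(-5) = ((-71 + 42)/(42*(1 + 42)))*(-5) = ((1/42)*(-29)/43)*(-5) = ((1/42)*(1/43)*(-29))*(-5) = -29/1806*(-5) = 145/1806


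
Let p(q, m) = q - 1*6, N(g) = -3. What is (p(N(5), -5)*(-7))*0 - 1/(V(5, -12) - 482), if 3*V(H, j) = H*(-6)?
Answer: 1/492 ≈ 0.0020325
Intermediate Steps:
V(H, j) = -2*H (V(H, j) = (H*(-6))/3 = (-6*H)/3 = -2*H)
p(q, m) = -6 + q (p(q, m) = q - 6 = -6 + q)
(p(N(5), -5)*(-7))*0 - 1/(V(5, -12) - 482) = ((-6 - 3)*(-7))*0 - 1/(-2*5 - 482) = -9*(-7)*0 - 1/(-10 - 482) = 63*0 - 1/(-492) = 0 - 1*(-1/492) = 0 + 1/492 = 1/492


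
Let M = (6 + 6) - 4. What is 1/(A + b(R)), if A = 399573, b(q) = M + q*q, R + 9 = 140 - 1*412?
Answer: 1/478542 ≈ 2.0897e-6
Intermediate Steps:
R = -281 (R = -9 + (140 - 1*412) = -9 + (140 - 412) = -9 - 272 = -281)
M = 8 (M = 12 - 4 = 8)
b(q) = 8 + q² (b(q) = 8 + q*q = 8 + q²)
1/(A + b(R)) = 1/(399573 + (8 + (-281)²)) = 1/(399573 + (8 + 78961)) = 1/(399573 + 78969) = 1/478542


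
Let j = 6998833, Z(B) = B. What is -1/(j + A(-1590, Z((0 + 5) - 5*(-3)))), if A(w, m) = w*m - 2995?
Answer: -1/6964038 ≈ -1.4359e-7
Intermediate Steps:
A(w, m) = -2995 + m*w (A(w, m) = m*w - 2995 = -2995 + m*w)
-1/(j + A(-1590, Z((0 + 5) - 5*(-3)))) = -1/(6998833 + (-2995 + ((0 + 5) - 5*(-3))*(-1590))) = -1/(6998833 + (-2995 + (5 + 15)*(-1590))) = -1/(6998833 + (-2995 + 20*(-1590))) = -1/(6998833 + (-2995 - 31800)) = -1/(6998833 - 34795) = -1/6964038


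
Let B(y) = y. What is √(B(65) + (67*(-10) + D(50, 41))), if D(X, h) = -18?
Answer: I*√623 ≈ 24.96*I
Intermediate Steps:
√(B(65) + (67*(-10) + D(50, 41))) = √(65 + (67*(-10) - 18)) = √(65 + (-670 - 18)) = √(65 - 688) = √(-623) = I*√623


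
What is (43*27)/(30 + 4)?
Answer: 1161/34 ≈ 34.147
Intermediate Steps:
(43*27)/(30 + 4) = 1161/34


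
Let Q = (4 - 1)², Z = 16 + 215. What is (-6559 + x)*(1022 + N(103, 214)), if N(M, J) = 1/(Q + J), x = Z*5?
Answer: -1231609428/223 ≈ -5.5229e+6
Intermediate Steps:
Z = 231
Q = 9 (Q = 3² = 9)
x = 1155 (x = 231*5 = 1155)
N(M, J) = 1/(9 + J)
(-6559 + x)*(1022 + N(103, 214)) = (-6559 + 1155)*(1022 + 1/(9 + 214)) = -5404*(1022 + 1/223) = -5404*227907/223 = -1231609428/223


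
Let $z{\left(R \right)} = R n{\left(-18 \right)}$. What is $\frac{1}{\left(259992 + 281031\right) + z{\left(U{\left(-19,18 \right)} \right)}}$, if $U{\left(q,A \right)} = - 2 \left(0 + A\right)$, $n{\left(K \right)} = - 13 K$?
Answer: $\frac{1}{532599} \approx 1.8776 \cdot 10^{-6}$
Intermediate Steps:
$U{\left(q,A \right)} = - 2 A$
$z{\left(R \right)} = 234 R$ ($z{\left(R \right)} = R \left(\left(-13\right) \left(-18\right)\right) = R 234 = 234 R$)
$\frac{1}{\left(259992 + 281031\right) + z{\left(U{\left(-19,18 \right)} \right)}} = \frac{1}{\left(259992 + 281031\right) + 234 \left(\left(-2\right) 18\right)} = \frac{1}{541023 + 234 \left(-36\right)} = \frac{1}{541023 - 8424} = \frac{1}{532599}$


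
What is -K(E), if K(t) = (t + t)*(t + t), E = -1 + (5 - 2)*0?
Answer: -4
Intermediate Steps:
E = -1 (E = -1 + 3*0 = -1 + 0 = -1)
K(t) = 4*t² (K(t) = (2*t)*(2*t) = 4*t²)
-K(E) = -4*(-1)² = -4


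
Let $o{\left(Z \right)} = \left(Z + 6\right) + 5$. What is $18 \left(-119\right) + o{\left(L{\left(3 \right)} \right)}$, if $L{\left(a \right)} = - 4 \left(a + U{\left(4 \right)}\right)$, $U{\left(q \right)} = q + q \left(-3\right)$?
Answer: $-2111$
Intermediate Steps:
$U{\left(q \right)} = - 2 q$ ($U{\left(q \right)} = q - 3 q = - 2 q$)
$L{\left(a \right)} = 32 - 4 a$ ($L{\left(a \right)} = - 4 \left(a - 8\right) = - 4 \left(-8 + a\right) = 32 - 4 a$)
$o{\left(Z \right)} = 11 + Z$ ($o{\left(Z \right)} = \left(6 + Z\right) + 5 = 11 + Z$)
$18 \left(-119\right) + o{\left(L{\left(3 \right)} \right)} = 18 \left(-119\right) + \left(11 + \left(32 - 12\right)\right) = -2142 + \left(11 + \left(32 - 12\right)\right) = -2142 + \left(11 + 20\right) = -2142 + 31 = -2111$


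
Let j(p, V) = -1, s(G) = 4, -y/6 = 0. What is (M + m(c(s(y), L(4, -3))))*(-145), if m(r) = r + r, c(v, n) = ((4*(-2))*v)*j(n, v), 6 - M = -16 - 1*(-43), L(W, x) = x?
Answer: -6235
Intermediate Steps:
y = 0 (y = -6*0 = 0)
M = -21 (M = 6 - (-16 - 1*(-43)) = 6 - (-16 + 43) = 6 - 1*27 = 6 - 27 = -21)
c(v, n) = 8*v (c(v, n) = ((4*(-2))*v)*(-1) = -8*v*(-1) = 8*v)
m(r) = 2*r
(M + m(c(s(y), L(4, -3))))*(-145) = (-21 + 2*(8*4))*(-145) = (-21 + 2*32)*(-145) = (-21 + 64)*(-145) = 43*(-145) = -6235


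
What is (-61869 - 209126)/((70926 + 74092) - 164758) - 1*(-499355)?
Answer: 1971507739/3948 ≈ 4.9937e+5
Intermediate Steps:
(-61869 - 209126)/((70926 + 74092) - 164758) - 1*(-499355) = -270995/(145018 - 164758) + 499355 = -270995/(-19740) + 499355 = -270995*(-1/19740) + 499355 = 54199/3948 + 499355 = 1971507739/3948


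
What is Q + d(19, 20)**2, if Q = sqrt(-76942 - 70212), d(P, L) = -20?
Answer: 400 + I*sqrt(147154) ≈ 400.0 + 383.61*I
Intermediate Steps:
Q = I*sqrt(147154) (Q = sqrt(-147154) = I*sqrt(147154) ≈ 383.61*I)
Q + d(19, 20)**2 = I*sqrt(147154) + (-20)**2 = I*sqrt(147154) + 400 = 400 + I*sqrt(147154)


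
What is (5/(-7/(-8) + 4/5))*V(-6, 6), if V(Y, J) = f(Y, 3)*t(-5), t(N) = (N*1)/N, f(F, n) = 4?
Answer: 800/67 ≈ 11.940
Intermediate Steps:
t(N) = 1 (t(N) = N/N = 1)
V(Y, J) = 4 (V(Y, J) = 4*1 = 4)
(5/(-7/(-8) + 4/5))*V(-6, 6) = (5/(-7/(-8) + 4/5))*4 = (5/(-7*(-⅛) + 4*(⅕)))*4 = (5/(7/8 + ⅘))*4 = (5/(67/40))*4 = (5*(40/67))*4 = (200/67)*4 = 800/67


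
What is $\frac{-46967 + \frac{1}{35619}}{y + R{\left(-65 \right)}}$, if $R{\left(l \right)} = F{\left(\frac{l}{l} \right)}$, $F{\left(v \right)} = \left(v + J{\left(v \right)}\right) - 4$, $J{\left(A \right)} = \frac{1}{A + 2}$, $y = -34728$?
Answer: $\frac{418229393}{309267904} \approx 1.3523$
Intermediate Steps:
$J{\left(A \right)} = \frac{1}{2 + A}$
$F{\left(v \right)} = -4 + v + \frac{1}{2 + v}$ ($F{\left(v \right)} = \left(v + \frac{1}{2 + v}\right) - 4 = -4 + v + \frac{1}{2 + v}$)
$R{\left(l \right)} = - \frac{8}{3}$ ($R{\left(l \right)} = \frac{1 + \left(-4 + \frac{l}{l}\right) \left(2 + \frac{l}{l}\right)}{2 + \frac{l}{l}} = \frac{1 + \left(-4 + 1\right) \left(2 + 1\right)}{2 + 1} = \frac{1 - 9}{3} = \frac{1}{3} \left(-8\right) = - \frac{8}{3}$)
$\frac{-46967 + \frac{1}{35619}}{y + R{\left(-65 \right)}} = \frac{-46967 + \frac{1}{35619}}{-34728 - \frac{8}{3}} = \frac{-46967 + \frac{1}{35619}}{- \frac{104192}{3}} = \left(- \frac{1672917572}{35619}\right) \left(- \frac{3}{104192}\right) = \frac{418229393}{309267904}$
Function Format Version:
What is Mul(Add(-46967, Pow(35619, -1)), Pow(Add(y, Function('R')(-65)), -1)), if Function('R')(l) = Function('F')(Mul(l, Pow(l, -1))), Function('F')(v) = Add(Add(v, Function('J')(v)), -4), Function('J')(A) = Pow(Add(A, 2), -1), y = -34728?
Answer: Rational(418229393, 309267904) ≈ 1.3523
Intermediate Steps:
Function('J')(A) = Pow(Add(2, A), -1)
Function('F')(v) = Add(-4, v, Pow(Add(2, v), -1)) (Function('F')(v) = Add(Add(v, Pow(Add(2, v), -1)), -4) = Add(-4, v, Pow(Add(2, v), -1)))
Function('R')(l) = Rational(-8, 3) (Function('R')(l) = Mul(Pow(Add(2, Mul(l, Pow(l, -1))), -1), Add(1, Mul(Add(-4, Mul(l, Pow(l, -1))), Add(2, Mul(l, Pow(l, -1)))))) = Mul(Pow(Add(2, 1), -1), Add(1, Mul(Add(-4, 1), Add(2, 1)))) = Mul(Pow(3, -1), Add(1, Mul(-3, 3))) = Mul(Rational(1, 3), Add(1, -9)) = Mul(Rational(1, 3), -8) = Rational(-8, 3))
Mul(Add(-46967, Pow(35619, -1)), Pow(Add(y, Function('R')(-65)), -1)) = Mul(Add(-46967, Pow(35619, -1)), Pow(Add(-34728, Rational(-8, 3)), -1)) = Mul(Add(-46967, Rational(1, 35619)), Pow(Rational(-104192, 3), -1)) = Mul(Rational(-1672917572, 35619), Rational(-3, 104192)) = Rational(418229393, 309267904)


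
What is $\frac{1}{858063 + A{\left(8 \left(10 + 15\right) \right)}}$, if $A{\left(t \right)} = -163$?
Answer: $\frac{1}{857900} \approx 1.1656 \cdot 10^{-6}$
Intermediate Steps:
$\frac{1}{858063 + A{\left(8 \left(10 + 15\right) \right)}} = \frac{1}{858063 - 163} = \frac{1}{857900}$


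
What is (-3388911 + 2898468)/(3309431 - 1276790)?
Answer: -163481/677547 ≈ -0.24128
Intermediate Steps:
(-3388911 + 2898468)/(3309431 - 1276790) = -490443/2032641 = -490443*1/2032641 = -163481/677547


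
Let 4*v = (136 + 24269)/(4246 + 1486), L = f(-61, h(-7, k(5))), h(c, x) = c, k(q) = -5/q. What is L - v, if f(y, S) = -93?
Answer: -2156709/22928 ≈ -94.064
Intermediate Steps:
L = -93
v = 24405/22928 (v = ((136 + 24269)/(4246 + 1486))/4 = (24405/5732)/4 = (24405*(1/5732))/4 = (¼)*(24405/5732) = 24405/22928 ≈ 1.0644)
L - v = -93 - 1*24405/22928 = -93 - 24405/22928 = -2156709/22928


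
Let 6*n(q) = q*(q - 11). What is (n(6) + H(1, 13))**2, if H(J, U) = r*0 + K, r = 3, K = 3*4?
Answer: 49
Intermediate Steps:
K = 12
H(J, U) = 12 (H(J, U) = 3*0 + 12 = 0 + 12 = 12)
n(q) = q*(-11 + q)/6 (n(q) = (q*(q - 11))/6 = (q*(-11 + q))/6 = q*(-11 + q)/6)
(n(6) + H(1, 13))**2 = ((1/6)*6*(-11 + 6) + 12)**2 = ((1/6)*6*(-5) + 12)**2 = (-5 + 12)**2 = 7**2 = 49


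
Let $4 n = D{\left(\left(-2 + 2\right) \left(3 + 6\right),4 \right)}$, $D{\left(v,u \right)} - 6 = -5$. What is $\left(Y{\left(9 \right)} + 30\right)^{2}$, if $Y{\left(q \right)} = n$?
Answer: $\frac{14641}{16} \approx 915.06$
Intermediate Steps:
$D{\left(v,u \right)} = 1$ ($D{\left(v,u \right)} = 6 - 5 = 1$)
$n = \frac{1}{4}$ ($n = \frac{1}{4} \cdot 1 = \frac{1}{4} \approx 0.25$)
$Y{\left(q \right)} = \frac{1}{4}$
$\left(Y{\left(9 \right)} + 30\right)^{2} = \left(\frac{1}{4} + 30\right)^{2} = \left(\frac{121}{4}\right)^{2} = \frac{14641}{16}$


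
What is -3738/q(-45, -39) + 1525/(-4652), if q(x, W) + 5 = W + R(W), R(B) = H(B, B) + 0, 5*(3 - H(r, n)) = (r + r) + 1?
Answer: 10843835/74432 ≈ 145.69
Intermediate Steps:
H(r, n) = 14/5 - 2*r/5 (H(r, n) = 3 - ((r + r) + 1)/5 = 3 - (2*r + 1)/5 = 3 - (1 + 2*r)/5 = 3 + (-⅕ - 2*r/5) = 14/5 - 2*r/5)
R(B) = 14/5 - 2*B/5 (R(B) = (14/5 - 2*B/5) + 0 = 14/5 - 2*B/5)
q(x, W) = -11/5 + 3*W/5 (q(x, W) = -5 + (W + (14/5 - 2*W/5)) = -5 + (14/5 + 3*W/5) = -11/5 + 3*W/5)
-3738/q(-45, -39) + 1525/(-4652) = -3738/(-11/5 + (⅗)*(-39)) + 1525/(-4652) = -3738/(-11/5 - 117/5) + 1525*(-1/4652) = -3738/(-128/5) - 1525/4652 = -3738*(-5/128) - 1525/4652 = 9345/64 - 1525/4652 = 10843835/74432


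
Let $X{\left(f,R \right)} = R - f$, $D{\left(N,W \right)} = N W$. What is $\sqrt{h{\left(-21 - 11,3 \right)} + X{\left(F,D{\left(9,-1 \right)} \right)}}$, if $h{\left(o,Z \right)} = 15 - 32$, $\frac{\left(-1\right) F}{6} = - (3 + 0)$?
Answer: $2 i \sqrt{11} \approx 6.6332 i$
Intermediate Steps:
$F = 18$ ($F = - 6 \left(- (3 + 0)\right) = - 6 \left(\left(-1\right) 3\right) = \left(-6\right) \left(-3\right) = 18$)
$h{\left(o,Z \right)} = -17$
$\sqrt{h{\left(-21 - 11,3 \right)} + X{\left(F,D{\left(9,-1 \right)} \right)}} = \sqrt{-17 + \left(9 \left(-1\right) - 18\right)} = \sqrt{-17 - 27} = \sqrt{-44} = 2 i \sqrt{11}$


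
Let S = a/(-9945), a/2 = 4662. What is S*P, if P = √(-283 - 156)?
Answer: -1036*I*√439/1105 ≈ -19.644*I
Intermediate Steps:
a = 9324 (a = 2*4662 = 9324)
S = -1036/1105 (S = 9324/(-9945) = 9324*(-1/9945) = -1036/1105 ≈ -0.93756)
P = I*√439 (P = √(-439) = I*√439 ≈ 20.952*I)
S*P = -1036*I*√439/1105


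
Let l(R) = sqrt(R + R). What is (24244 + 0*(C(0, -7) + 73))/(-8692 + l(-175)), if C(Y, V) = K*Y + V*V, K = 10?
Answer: -105364424/37775607 - 60610*I*sqrt(14)/37775607 ≈ -2.7892 - 0.0060034*I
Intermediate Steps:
l(R) = sqrt(2)*sqrt(R) (l(R) = sqrt(2*R) = sqrt(2)*sqrt(R))
C(Y, V) = V**2 + 10*Y (C(Y, V) = 10*Y + V*V = 10*Y + V**2 = V**2 + 10*Y)
(24244 + 0*(C(0, -7) + 73))/(-8692 + l(-175)) = (24244 + 0*(((-7)**2 + 10*0) + 73))/(-8692 + sqrt(2)*sqrt(-175)) = (24244 + 0*((49 + 0) + 73))/(-8692 + sqrt(2)*(5*I*sqrt(7))) = (24244 + 0*(49 + 73))/(-8692 + 5*I*sqrt(14)) = (24244 + 0*122)/(-8692 + 5*I*sqrt(14)) = (24244 + 0)/(-8692 + 5*I*sqrt(14)) = 24244/(-8692 + 5*I*sqrt(14))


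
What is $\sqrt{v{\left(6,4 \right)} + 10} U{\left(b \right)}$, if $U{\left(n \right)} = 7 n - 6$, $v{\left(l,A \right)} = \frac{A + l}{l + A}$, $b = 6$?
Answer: $36 \sqrt{11} \approx 119.4$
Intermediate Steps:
$v{\left(l,A \right)} = 1$ ($v{\left(l,A \right)} = \frac{A + l}{A + l} = 1$)
$U{\left(n \right)} = -6 + 7 n$
$\sqrt{v{\left(6,4 \right)} + 10} U{\left(b \right)} = \sqrt{1 + 10} \left(-6 + 7 \cdot 6\right) = \sqrt{11} \left(-6 + 42\right) = \sqrt{11} \cdot 36 = 36 \sqrt{11}$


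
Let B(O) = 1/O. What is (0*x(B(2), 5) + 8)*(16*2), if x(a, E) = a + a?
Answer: 256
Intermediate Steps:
x(a, E) = 2*a
(0*x(B(2), 5) + 8)*(16*2) = (0*(2/2) + 8)*(16*2) = (0*(2*(½)) + 8)*32 = (0*1 + 8)*32 = (0 + 8)*32 = 8*32 = 256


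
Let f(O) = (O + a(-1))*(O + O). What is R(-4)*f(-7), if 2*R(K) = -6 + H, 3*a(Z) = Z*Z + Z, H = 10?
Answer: 196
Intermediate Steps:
a(Z) = Z/3 + Z²/3 (a(Z) = (Z*Z + Z)/3 = (Z² + Z)/3 = (Z + Z²)/3 = Z/3 + Z²/3)
f(O) = 2*O² (f(O) = (O + (⅓)*(-1)*(1 - 1))*(O + O) = (O + (⅓)*(-1)*0)*(2*O) = (O + 0)*(2*O) = O*(2*O) = 2*O²)
R(K) = 2 (R(K) = (-6 + 10)/2 = (½)*4 = 2)
R(-4)*f(-7) = 2*(2*(-7)²) = 2*(2*49) = 2*98 = 196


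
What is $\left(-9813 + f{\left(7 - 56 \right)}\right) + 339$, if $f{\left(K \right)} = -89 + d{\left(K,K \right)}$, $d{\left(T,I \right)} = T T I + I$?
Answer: $-127261$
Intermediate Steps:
$d{\left(T,I \right)} = I + I T^{2}$ ($d{\left(T,I \right)} = T^{2} I + I = I T^{2} + I = I + I T^{2}$)
$f{\left(K \right)} = -89 + K \left(1 + K^{2}\right)$
$\left(-9813 + f{\left(7 - 56 \right)}\right) + 339 = \left(-9813 + \left(-89 + \left(7 - 56\right) + \left(7 - 56\right)^{3}\right)\right) + 339 = \left(-9813 - \left(138 + 117649\right)\right) + 339 = \left(-9813 - 117787\right) + 339 = -127600 + 339 = -127261$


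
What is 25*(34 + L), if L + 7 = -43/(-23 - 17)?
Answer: 5615/8 ≈ 701.88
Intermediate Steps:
L = -237/40 (L = -7 - 43/(-23 - 17) = -7 - 43/(-40) = -7 - 43*(-1/40) = -7 + 43/40 = -237/40 ≈ -5.9250)
25*(34 + L) = 25*(34 - 237/40) = 25*(1123/40) = 5615/8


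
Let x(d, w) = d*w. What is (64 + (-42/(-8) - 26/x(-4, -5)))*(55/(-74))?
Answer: -14949/296 ≈ -50.503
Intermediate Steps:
(64 + (-42/(-8) - 26/x(-4, -5)))*(55/(-74)) = (64 + (-42/(-8) - 26/((-4*(-5)))))*(55/(-74)) = (64 + (-42*(-⅛) - 26/20))*(55*(-1/74)) = (64 + (21/4 - 26*1/20))*(-55/74) = (64 + (21/4 - 13/10))*(-55/74) = (64 + 79/20)*(-55/74) = (1359/20)*(-55/74) = -14949/296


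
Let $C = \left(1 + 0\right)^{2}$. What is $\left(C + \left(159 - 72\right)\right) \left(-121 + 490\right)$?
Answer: $32472$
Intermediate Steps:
$C = 1$ ($C = 1^{2} = 1$)
$\left(C + \left(159 - 72\right)\right) \left(-121 + 490\right) = \left(1 + \left(159 - 72\right)\right) \left(-121 + 490\right) = \left(1 + 87\right) 369 = 88 \cdot 369 = 32472$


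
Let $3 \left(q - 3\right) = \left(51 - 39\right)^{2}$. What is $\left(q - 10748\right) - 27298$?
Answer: $-37995$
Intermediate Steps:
$q = 51$ ($q = 3 + \frac{\left(51 - 39\right)^{2}}{3} = 3 + \frac{12^{2}}{3} = 3 + \frac{1}{3} \cdot 144 = 3 + 48 = 51$)
$\left(q - 10748\right) - 27298 = \left(51 - 10748\right) - 27298 = -10697 - 27298 = -37995$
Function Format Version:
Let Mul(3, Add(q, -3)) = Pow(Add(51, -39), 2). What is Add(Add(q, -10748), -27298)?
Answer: -37995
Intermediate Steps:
q = 51 (q = Add(3, Mul(Rational(1, 3), Pow(Add(51, -39), 2))) = Add(3, Mul(Rational(1, 3), Pow(12, 2))) = Add(3, Mul(Rational(1, 3), 144)) = Add(3, 48) = 51)
Add(Add(q, -10748), -27298) = Add(Add(51, -10748), -27298) = Add(-10697, -27298) = -37995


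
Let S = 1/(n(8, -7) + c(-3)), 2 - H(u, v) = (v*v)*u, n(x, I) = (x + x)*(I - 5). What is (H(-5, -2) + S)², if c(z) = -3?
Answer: 18395521/38025 ≈ 483.77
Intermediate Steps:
n(x, I) = 2*x*(-5 + I) (n(x, I) = (2*x)*(-5 + I) = 2*x*(-5 + I))
H(u, v) = 2 - u*v² (H(u, v) = 2 - v*v*u = 2 - v²*u = 2 - u*v²)
S = -1/195 (S = 1/(2*8*(-5 - 7) - 3) = 1/(2*8*(-12) - 3) = 1/(-192 - 3) = 1/(-195) = -1/195 ≈ -0.0051282)
(H(-5, -2) + S)² = ((2 - 1*(-5)*(-2)²) - 1/195)² = ((2 - 1*(-5)*4) - 1/195)² = ((2 + 20) - 1/195)² = (22 - 1/195)² = (4289/195)² = 18395521/38025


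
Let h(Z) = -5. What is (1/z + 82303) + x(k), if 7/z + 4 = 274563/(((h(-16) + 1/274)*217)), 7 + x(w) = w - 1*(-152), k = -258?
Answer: 170838590536/2079511 ≈ 82153.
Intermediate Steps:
x(w) = 145 + w (x(w) = -7 + (w - 1*(-152)) = -7 + (w + 152) = -7 + (152 + w) = 145 + w)
z = -2079511/76418554 (z = 7/(-4 + 274563/(((-5 + 1/274)*217))) = 7/(-4 + 274563/((-1369/274*217))) = 7/(-4 + 274563/(-297073/274)) = 7/(-4 + 274563*(-274/297073)) = 7/(-4 - 75230262/297073) = 7/(-76418554/297073) = 7*(-297073/76418554) = -2079511/76418554 ≈ -0.027212)
(1/z + 82303) + x(k) = (1/(-2079511/76418554) + 82303) + (145 - 258) = (-76418554/2079511 + 82303) - 113 = 171073575279/2079511 - 113 = 170838590536/2079511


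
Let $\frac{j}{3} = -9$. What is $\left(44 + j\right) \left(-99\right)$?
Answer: $-1683$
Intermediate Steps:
$j = -27$ ($j = 3 \left(-9\right) = -27$)
$\left(44 + j\right) \left(-99\right) = \left(44 - 27\right) \left(-99\right) = 17 \left(-99\right) = -1683$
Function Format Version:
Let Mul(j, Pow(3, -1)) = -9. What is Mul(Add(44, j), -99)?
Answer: -1683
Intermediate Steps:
j = -27 (j = Mul(3, -9) = -27)
Mul(Add(44, j), -99) = Mul(Add(44, -27), -99) = Mul(17, -99) = -1683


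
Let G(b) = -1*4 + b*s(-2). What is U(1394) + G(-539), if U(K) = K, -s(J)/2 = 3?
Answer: 4624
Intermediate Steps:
s(J) = -6 (s(J) = -2*3 = -6)
G(b) = -4 - 6*b (G(b) = -1*4 + b*(-6) = -4 - 6*b)
U(1394) + G(-539) = 1394 + (-4 - 6*(-539)) = 1394 + (-4 + 3234) = 1394 + 3230 = 4624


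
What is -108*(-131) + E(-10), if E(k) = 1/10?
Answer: 141481/10 ≈ 14148.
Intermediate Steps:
E(k) = 1/10 (E(k) = 1*(1/10) = 1/10)
-108*(-131) + E(-10) = -108*(-131) + 1/10 = 14148 + 1/10 = 141481/10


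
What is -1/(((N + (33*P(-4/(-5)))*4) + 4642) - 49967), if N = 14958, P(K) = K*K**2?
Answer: 125/3787427 ≈ 3.3004e-5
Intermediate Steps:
P(K) = K**3
-1/(((N + (33*P(-4/(-5)))*4) + 4642) - 49967) = -1/(((14958 + (33*(-4/(-5))**3)*4) + 4642) - 49967) = -1/(((14958 + (33*(-4*(-1/5))**3)*4) + 4642) - 49967) = -1/(((14958 + (33*(4/5)**3)*4) + 4642) - 49967) = -1/(((14958 + (33*(64/125))*4) + 4642) - 49967) = -1/(((14958 + (2112/125)*4) + 4642) - 49967) = -1/(((14958 + 8448/125) + 4642) - 49967) = -1/((1878198/125 + 4642) - 49967) = -1/(2458448/125 - 49967) = -1/(-3787427/125) = -1*(-125/3787427) = 125/3787427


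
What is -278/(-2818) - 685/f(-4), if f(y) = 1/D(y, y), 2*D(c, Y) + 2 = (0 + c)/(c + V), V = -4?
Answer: 2896051/5636 ≈ 513.85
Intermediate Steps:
D(c, Y) = -1 + c/(2*(-4 + c)) (D(c, Y) = -1 + ((0 + c)/(c - 4))/2 = -1 + (c/(-4 + c))/2 = -1 + c/(2*(-4 + c)))
f(y) = 2*(-4 + y)/(8 - y) (f(y) = 1/((8 - y)/(2*(-4 + y))) = 2*(-4 + y)/(8 - y))
-278/(-2818) - 685/f(-4) = -278/(-2818) - 685*(-8 - 4)/(2*(4 - 1*(-4))) = -278*(-1/2818) - 685*(-6/(4 + 4)) = 139/1409 - 685/(2*(-1/12)*8) = 139/1409 - 685/(-4/3) = 139/1409 - 685*(-¾) = 139/1409 + 2055/4 = 2896051/5636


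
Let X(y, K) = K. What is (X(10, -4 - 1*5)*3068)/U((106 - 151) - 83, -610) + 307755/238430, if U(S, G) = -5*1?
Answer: 1317013587/238430 ≈ 5523.7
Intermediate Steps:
U(S, G) = -5
(X(10, -4 - 1*5)*3068)/U((106 - 151) - 83, -610) + 307755/238430 = ((-4 - 1*5)*3068)/(-5) + 307755/238430 = ((-4 - 5)*3068)*(-1/5) + 307755*(1/238430) = -9*3068*(-1/5) + 61551/47686 = -27612*(-1/5) + 61551/47686 = 27612/5 + 61551/47686 = 1317013587/238430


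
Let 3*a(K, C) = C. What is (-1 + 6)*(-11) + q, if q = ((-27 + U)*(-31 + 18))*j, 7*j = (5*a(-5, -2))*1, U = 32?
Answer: -505/21 ≈ -24.048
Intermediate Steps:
a(K, C) = C/3
j = -10/21 (j = ((5*((⅓)*(-2)))*1)/7 = ((5*(-⅔))*1)/7 = (-10/3*1)/7 = (⅐)*(-10/3) = -10/21 ≈ -0.47619)
q = 650/21 (q = ((-27 + 32)*(-31 + 18))*(-10/21) = (5*(-13))*(-10/21) = -65*(-10/21) = 650/21 ≈ 30.952)
(-1 + 6)*(-11) + q = (-1 + 6)*(-11) + 650/21 = 5*(-11) + 650/21 = -55 + 650/21 = -505/21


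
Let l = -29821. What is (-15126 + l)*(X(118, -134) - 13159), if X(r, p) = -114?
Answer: 596581531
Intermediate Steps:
(-15126 + l)*(X(118, -134) - 13159) = (-15126 - 29821)*(-114 - 13159) = -44947*(-13273) = 596581531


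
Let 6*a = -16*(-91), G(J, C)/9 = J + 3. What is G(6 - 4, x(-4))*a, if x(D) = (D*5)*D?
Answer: 10920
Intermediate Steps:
x(D) = 5*D**2 (x(D) = (5*D)*D = 5*D**2)
G(J, C) = 27 + 9*J (G(J, C) = 9*(J + 3) = 9*(3 + J) = 27 + 9*J)
a = 728/3 (a = (-16*(-91))/6 = (1/6)*1456 = 728/3 ≈ 242.67)
G(6 - 4, x(-4))*a = (27 + 9*(6 - 4))*(728/3) = (27 + 9*2)*(728/3) = (27 + 18)*(728/3) = 45*(728/3) = 10920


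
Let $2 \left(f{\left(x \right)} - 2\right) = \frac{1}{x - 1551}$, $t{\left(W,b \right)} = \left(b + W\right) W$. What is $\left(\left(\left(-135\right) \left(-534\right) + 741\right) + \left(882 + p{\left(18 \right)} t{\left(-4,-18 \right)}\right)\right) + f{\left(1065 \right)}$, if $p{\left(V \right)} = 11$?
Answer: $\frac{72591875}{972} \approx 74683.0$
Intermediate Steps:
$t{\left(W,b \right)} = W \left(W + b\right)$ ($t{\left(W,b \right)} = \left(W + b\right) W = W \left(W + b\right)$)
$f{\left(x \right)} = 2 + \frac{1}{2 \left(-1551 + x\right)}$ ($f{\left(x \right)} = 2 + \frac{1}{2 \left(x - 1551\right)} = 2 + \frac{1}{2 \left(-1551 + x\right)}$)
$\left(\left(\left(-135\right) \left(-534\right) + 741\right) + \left(882 + p{\left(18 \right)} t{\left(-4,-18 \right)}\right)\right) + f{\left(1065 \right)} = \left(\left(\left(-135\right) \left(-534\right) + 741\right) + \left(882 + 11 \left(- 4 \left(-4 - 18\right)\right)\right)\right) + \frac{-6203 + 4 \cdot 1065}{2 \left(-1551 + 1065\right)} = \left(\left(72090 + 741\right) + \left(882 + 11 \left(\left(-4\right) \left(-22\right)\right)\right)\right) + \frac{-6203 + 4260}{2 \left(-486\right)} = \left(72831 + \left(882 + 11 \cdot 88\right)\right) + \frac{1}{2} \left(- \frac{1}{486}\right) \left(-1943\right) = \left(72831 + \left(882 + 968\right)\right) + \frac{1943}{972} = \left(72831 + 1850\right) + \frac{1943}{972} = 74681 + \frac{1943}{972} = \frac{72591875}{972}$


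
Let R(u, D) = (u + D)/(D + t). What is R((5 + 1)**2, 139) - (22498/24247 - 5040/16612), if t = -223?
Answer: -3272040463/1208373492 ≈ -2.7078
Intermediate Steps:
R(u, D) = (D + u)/(-223 + D) (R(u, D) = (u + D)/(D - 223) = (D + u)/(-223 + D))
R((5 + 1)**2, 139) - (22498/24247 - 5040/16612) = (139 + (5 + 1)**2)/(-223 + 139) - (22498/24247 - 5040/16612) = (139 + 6**2)/(-84) - (22498*(1/24247) - 5040*1/16612) = -(139 + 36)/84 - (22498/24247 - 1260/4153) = -1/84*175 - 1*62882974/100697791 = -25/12 - 62882974/100697791 = -3272040463/1208373492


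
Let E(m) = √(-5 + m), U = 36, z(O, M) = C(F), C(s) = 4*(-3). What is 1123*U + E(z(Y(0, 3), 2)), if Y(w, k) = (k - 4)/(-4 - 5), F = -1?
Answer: 40428 + I*√17 ≈ 40428.0 + 4.1231*I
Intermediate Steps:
Y(w, k) = 4/9 - k/9 (Y(w, k) = (-4 + k)/(-9) = (-4 + k)*(-⅑) = 4/9 - k/9)
C(s) = -12
z(O, M) = -12
1123*U + E(z(Y(0, 3), 2)) = 1123*36 + √(-5 - 12) = 40428 + √(-17) = 40428 + I*√17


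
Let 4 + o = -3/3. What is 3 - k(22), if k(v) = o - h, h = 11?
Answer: 19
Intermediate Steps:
o = -5 (o = -4 - 3/3 = -4 - 3*1/3 = -4 - 1 = -5)
k(v) = -16 (k(v) = -5 - 1*11 = -5 - 11 = -16)
3 - k(22) = 3 - 1*(-16) = 3 + 16 = 19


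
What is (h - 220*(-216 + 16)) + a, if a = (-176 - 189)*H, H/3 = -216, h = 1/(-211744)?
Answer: 59398426879/211744 ≈ 2.8052e+5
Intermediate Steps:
h = -1/211744 ≈ -4.7227e-6
H = -648 (H = 3*(-216) = -648)
a = 236520 (a = (-176 - 189)*(-648) = -365*(-648) = 236520)
(h - 220*(-216 + 16)) + a = (-1/211744 - 220*(-216 + 16)) + 236520 = (-1/211744 - 220*(-200)) + 236520 = (-1/211744 + 44000) + 236520 = 9316735999/211744 + 236520 = 59398426879/211744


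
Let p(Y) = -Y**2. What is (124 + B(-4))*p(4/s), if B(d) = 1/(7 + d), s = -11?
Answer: -5968/363 ≈ -16.441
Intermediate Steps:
(124 + B(-4))*p(4/s) = (124 + 1/(7 - 4))*(-(4/(-11))**2) = (124 + 1/3)*(-(4*(-1/11))**2) = (124 + 1/3)*(-(-4/11)**2) = 373*(-1*16/121)/3 = (373/3)*(-16/121) = -5968/363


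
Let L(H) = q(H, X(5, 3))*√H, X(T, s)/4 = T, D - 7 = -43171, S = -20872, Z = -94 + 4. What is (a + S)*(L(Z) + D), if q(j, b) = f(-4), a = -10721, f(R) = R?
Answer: 1363680252 + 379116*I*√10 ≈ 1.3637e+9 + 1.1989e+6*I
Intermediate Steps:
Z = -90
D = -43164 (D = 7 - 43171 = -43164)
X(T, s) = 4*T
q(j, b) = -4
L(H) = -4*√H
(a + S)*(L(Z) + D) = (-10721 - 20872)*(-12*I*√10 - 43164) = -31593*(-12*I*√10 - 43164) = -31593*(-43164 - 12*I*√10) = 1363680252 + 379116*I*√10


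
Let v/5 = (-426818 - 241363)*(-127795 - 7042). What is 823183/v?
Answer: 823183/450477607485 ≈ 1.8274e-6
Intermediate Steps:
v = 450477607485 (v = 5*((-426818 - 241363)*(-127795 - 7042)) = 5*(-668181*(-134837)) = 5*90095521497 = 450477607485)
823183/v = 823183/450477607485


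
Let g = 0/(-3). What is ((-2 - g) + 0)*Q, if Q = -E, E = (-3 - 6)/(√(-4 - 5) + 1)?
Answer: -9/5 + 27*I/5 ≈ -1.8 + 5.4*I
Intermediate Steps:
g = 0 (g = 0*(-⅓) = 0)
E = -9*(1 - 3*I)/10 (E = -9/(√(-9) + 1) = -9/(3*I + 1) = -9*(1 - 3*I)/10 ≈ -0.9 + 2.7*I)
Q = 9/10 - 27*I/10 (Q = -(-9/10 + 27*I/10) = 9/10 - 27*I/10 ≈ 0.9 - 2.7*I)
((-2 - g) + 0)*Q = ((-2 - 1*0) + 0)*(9/10 - 27*I/10) = ((-2 + 0) + 0)*(9/10 - 27*I/10) = (-2 + 0)*(9/10 - 27*I/10) = -2*(9/10 - 27*I/10) = -9/5 + 27*I/5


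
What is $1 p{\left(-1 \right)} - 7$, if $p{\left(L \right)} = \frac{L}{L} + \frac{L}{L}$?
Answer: $-5$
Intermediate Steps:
$p{\left(L \right)} = 2$ ($p{\left(L \right)} = 1 + 1 = 2$)
$1 p{\left(-1 \right)} - 7 = 1 \cdot 2 - 7 = 2 - 7 = -5$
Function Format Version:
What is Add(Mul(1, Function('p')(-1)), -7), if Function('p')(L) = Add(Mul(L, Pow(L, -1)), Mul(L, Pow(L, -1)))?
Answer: -5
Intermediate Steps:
Function('p')(L) = 2 (Function('p')(L) = Add(1, 1) = 2)
Add(Mul(1, Function('p')(-1)), -7) = Add(Mul(1, 2), -7) = Add(2, -7) = -5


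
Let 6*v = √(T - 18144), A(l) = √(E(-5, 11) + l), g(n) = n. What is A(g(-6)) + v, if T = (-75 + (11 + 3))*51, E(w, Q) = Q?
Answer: √5 + I*√21255/6 ≈ 2.2361 + 24.298*I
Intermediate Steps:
T = -3111 (T = (-75 + 14)*51 = -61*51 = -3111)
A(l) = √(11 + l)
v = I*√21255/6 (v = √(-3111 - 18144)/6 = √(-21255)/6 = (I*√21255)/6 = I*√21255/6 ≈ 24.298*I)
A(g(-6)) + v = √(11 - 6) + I*√21255/6 = √5 + I*√21255/6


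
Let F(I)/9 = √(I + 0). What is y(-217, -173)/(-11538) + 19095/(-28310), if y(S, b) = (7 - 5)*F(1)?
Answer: -129139/191018 ≈ -0.67606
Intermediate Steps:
F(I) = 9*√I (F(I) = 9*√(I + 0) = 9*√I)
y(S, b) = 18 (y(S, b) = (7 - 5)*(9*√1) = 2*(9*1) = 2*9 = 18)
y(-217, -173)/(-11538) + 19095/(-28310) = 18/(-11538) + 19095/(-28310) = 18*(-1/11538) + 19095*(-1/28310) = -1/641 - 201/298 = -129139/191018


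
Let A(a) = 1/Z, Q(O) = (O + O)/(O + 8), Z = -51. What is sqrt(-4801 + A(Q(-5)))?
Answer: 2*I*sqrt(3121863)/51 ≈ 69.289*I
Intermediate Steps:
Q(O) = 2*O/(8 + O) (Q(O) = (2*O)/(8 + O) = 2*O/(8 + O))
A(a) = -1/51 (A(a) = 1/(-51) = -1/51)
sqrt(-4801 + A(Q(-5))) = sqrt(-4801 - 1/51) = sqrt(-244852/51) = 2*I*sqrt(3121863)/51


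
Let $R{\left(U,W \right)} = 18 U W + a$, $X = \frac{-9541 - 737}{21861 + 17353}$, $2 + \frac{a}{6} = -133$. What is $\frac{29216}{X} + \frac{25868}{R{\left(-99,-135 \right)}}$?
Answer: $- \frac{3815098133263}{34225740} \approx -1.1147 \cdot 10^{5}$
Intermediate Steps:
$a = -810$ ($a = -12 + 6 \left(-133\right) = -12 - 798 = -810$)
$X = - \frac{5139}{19607}$ ($X = - \frac{10278}{39214} = \left(-10278\right) \frac{1}{39214} = - \frac{5139}{19607} \approx -0.2621$)
$R{\left(U,W \right)} = -810 + 18 U W$ ($R{\left(U,W \right)} = 18 U W - 810 = -810 + 18 U W$)
$\frac{29216}{X} + \frac{25868}{R{\left(-99,-135 \right)}} = \frac{29216}{- \frac{5139}{19607}} + \frac{25868}{-810 + 18 \left(-99\right) \left(-135\right)} = 29216 \left(- \frac{19607}{5139}\right) + \frac{25868}{-810 + 240570} = - \frac{572838112}{5139} + \frac{25868}{239760} = - \frac{572838112}{5139} + 25868 \cdot \frac{1}{239760} = - \frac{572838112}{5139} + \frac{6467}{59940} = - \frac{3815098133263}{34225740}$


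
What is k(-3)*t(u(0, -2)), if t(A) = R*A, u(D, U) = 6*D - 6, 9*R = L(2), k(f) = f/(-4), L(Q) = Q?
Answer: -1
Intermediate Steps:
k(f) = -f/4 (k(f) = f*(-1/4) = -f/4)
R = 2/9 (R = (1/9)*2 = 2/9 ≈ 0.22222)
u(D, U) = -6 + 6*D
t(A) = 2*A/9
k(-3)*t(u(0, -2)) = (-1/4*(-3))*(2*(-6 + 6*0)/9) = 3*(2*(-6 + 0)/9)/4 = 3*((2/9)*(-6))/4 = (3/4)*(-4/3) = -1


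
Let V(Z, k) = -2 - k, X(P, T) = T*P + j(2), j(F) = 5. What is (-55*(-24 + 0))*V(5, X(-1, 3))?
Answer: -5280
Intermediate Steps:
X(P, T) = 5 + P*T (X(P, T) = T*P + 5 = P*T + 5 = 5 + P*T)
(-55*(-24 + 0))*V(5, X(-1, 3)) = (-55*(-24 + 0))*(-2 - (5 - 1*3)) = (-55*(-24))*(-2 - (5 - 3)) = 1320*(-2 - 1*2) = 1320*(-2 - 2) = 1320*(-4) = -5280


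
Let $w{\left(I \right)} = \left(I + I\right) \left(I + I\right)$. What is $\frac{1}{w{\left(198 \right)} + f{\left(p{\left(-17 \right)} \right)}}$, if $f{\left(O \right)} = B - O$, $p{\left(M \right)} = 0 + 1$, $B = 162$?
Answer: $\frac{1}{156977} \approx 6.3704 \cdot 10^{-6}$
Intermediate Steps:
$w{\left(I \right)} = 4 I^{2}$ ($w{\left(I \right)} = 2 I 2 I = 4 I^{2}$)
$p{\left(M \right)} = 1$
$f{\left(O \right)} = 162 - O$
$\frac{1}{w{\left(198 \right)} + f{\left(p{\left(-17 \right)} \right)}} = \frac{1}{4 \cdot 198^{2} + \left(162 - 1\right)} = \frac{1}{4 \cdot 39204 + \left(162 - 1\right)} = \frac{1}{156816 + 161} = \frac{1}{156977}$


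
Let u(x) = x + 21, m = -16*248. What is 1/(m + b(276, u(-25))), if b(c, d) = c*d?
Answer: -1/5072 ≈ -0.00019716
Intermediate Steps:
m = -3968
u(x) = 21 + x
1/(m + b(276, u(-25))) = 1/(-3968 + 276*(21 - 25)) = 1/(-3968 + 276*(-4)) = 1/(-3968 - 1104) = 1/(-5072) = -1/5072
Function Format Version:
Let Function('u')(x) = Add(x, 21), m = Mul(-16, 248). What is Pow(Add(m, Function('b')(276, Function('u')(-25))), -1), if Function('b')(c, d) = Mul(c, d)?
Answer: Rational(-1, 5072) ≈ -0.00019716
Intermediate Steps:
m = -3968
Function('u')(x) = Add(21, x)
Pow(Add(m, Function('b')(276, Function('u')(-25))), -1) = Pow(Add(-3968, Mul(276, Add(21, -25))), -1) = Pow(Add(-3968, Mul(276, -4)), -1) = Pow(Add(-3968, -1104), -1) = Pow(-5072, -1) = Rational(-1, 5072)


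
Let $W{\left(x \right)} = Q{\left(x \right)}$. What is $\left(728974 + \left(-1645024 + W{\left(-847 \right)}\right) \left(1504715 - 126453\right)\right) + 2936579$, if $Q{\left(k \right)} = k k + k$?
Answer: $-1279660227491$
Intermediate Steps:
$Q{\left(k \right)} = k + k^{2}$ ($Q{\left(k \right)} = k^{2} + k = k + k^{2}$)
$W{\left(x \right)} = x \left(1 + x\right)$
$\left(728974 + \left(-1645024 + W{\left(-847 \right)}\right) \left(1504715 - 126453\right)\right) + 2936579 = \left(728974 + \left(-1645024 - 847 \left(1 - 847\right)\right) \left(1504715 - 126453\right)\right) + 2936579 = \left(728974 + \left(-1645024 - -716562\right) 1378262\right) + 2936579 = \left(728974 + \left(-1645024 + 716562\right) 1378262\right) + 2936579 = \left(728974 - 1279663893044\right) + 2936579 = -1279663164070 + 2936579 = -1279660227491$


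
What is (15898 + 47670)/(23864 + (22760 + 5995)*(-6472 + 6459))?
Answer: -63568/349951 ≈ -0.18165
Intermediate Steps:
(15898 + 47670)/(23864 + (22760 + 5995)*(-6472 + 6459)) = 63568/(23864 + 28755*(-13)) = 63568/(23864 - 373815) = 63568/(-349951) = 63568*(-1/349951) = -63568/349951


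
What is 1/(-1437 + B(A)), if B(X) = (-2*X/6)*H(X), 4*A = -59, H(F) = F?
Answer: -48/72457 ≈ -0.00066246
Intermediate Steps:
A = -59/4 (A = (1/4)*(-59) = -59/4 ≈ -14.750)
B(X) = -X**2/3 (B(X) = (-2*X/6)*X = (-X/3)*X = -X**2/3)
1/(-1437 + B(A)) = 1/(-1437 - (-59/4)**2/3) = 1/(-1437 - 1/3*3481/16) = 1/(-1437 - 3481/48) = 1/(-72457/48) = -48/72457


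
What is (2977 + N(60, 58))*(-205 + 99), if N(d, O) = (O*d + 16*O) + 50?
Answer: -788110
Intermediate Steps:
N(d, O) = 50 + 16*O + O*d (N(d, O) = (16*O + O*d) + 50 = 50 + 16*O + O*d)
(2977 + N(60, 58))*(-205 + 99) = (2977 + (50 + 16*58 + 58*60))*(-205 + 99) = (2977 + (50 + 928 + 3480))*(-106) = (2977 + 4458)*(-106) = 7435*(-106) = -788110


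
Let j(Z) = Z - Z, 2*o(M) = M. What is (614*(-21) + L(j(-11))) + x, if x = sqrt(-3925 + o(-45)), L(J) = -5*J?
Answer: -12894 + I*sqrt(15790)/2 ≈ -12894.0 + 62.829*I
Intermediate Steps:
o(M) = M/2
j(Z) = 0
x = I*sqrt(15790)/2 (x = sqrt(-3925 + (1/2)*(-45)) = sqrt(-3925 - 45/2) = sqrt(-7895/2) = I*sqrt(15790)/2 ≈ 62.829*I)
(614*(-21) + L(j(-11))) + x = (614*(-21) - 5*0) + I*sqrt(15790)/2 = (-12894 + 0) + I*sqrt(15790)/2 = -12894 + I*sqrt(15790)/2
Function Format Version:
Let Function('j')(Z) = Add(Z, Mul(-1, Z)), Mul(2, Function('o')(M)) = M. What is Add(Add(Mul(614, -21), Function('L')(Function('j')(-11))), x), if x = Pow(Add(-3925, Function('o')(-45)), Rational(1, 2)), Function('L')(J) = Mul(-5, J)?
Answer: Add(-12894, Mul(Rational(1, 2), I, Pow(15790, Rational(1, 2)))) ≈ Add(-12894., Mul(62.829, I))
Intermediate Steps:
Function('o')(M) = Mul(Rational(1, 2), M)
Function('j')(Z) = 0
x = Mul(Rational(1, 2), I, Pow(15790, Rational(1, 2))) (x = Pow(Add(-3925, Mul(Rational(1, 2), -45)), Rational(1, 2)) = Pow(Add(-3925, Rational(-45, 2)), Rational(1, 2)) = Pow(Rational(-7895, 2), Rational(1, 2)) = Mul(Rational(1, 2), I, Pow(15790, Rational(1, 2))) ≈ Mul(62.829, I))
Add(Add(Mul(614, -21), Function('L')(Function('j')(-11))), x) = Add(Add(Mul(614, -21), Mul(-5, 0)), Mul(Rational(1, 2), I, Pow(15790, Rational(1, 2)))) = Add(Add(-12894, 0), Mul(Rational(1, 2), I, Pow(15790, Rational(1, 2)))) = Add(-12894, Mul(Rational(1, 2), I, Pow(15790, Rational(1, 2))))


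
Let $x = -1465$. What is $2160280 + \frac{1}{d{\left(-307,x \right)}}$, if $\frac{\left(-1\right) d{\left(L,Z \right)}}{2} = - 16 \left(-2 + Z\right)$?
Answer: $\frac{101412184319}{46944} \approx 2.1603 \cdot 10^{6}$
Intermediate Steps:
$d{\left(L,Z \right)} = -64 + 32 Z$ ($d{\left(L,Z \right)} = - 2 \left(- 16 \left(-2 + Z\right)\right) = - 2 \left(32 - 16 Z\right) = -64 + 32 Z$)
$2160280 + \frac{1}{d{\left(-307,x \right)}} = 2160280 + \frac{1}{-64 + 32 \left(-1465\right)} = 2160280 + \frac{1}{-64 - 46880} = 2160280 + \frac{1}{-46944} = 2160280 - \frac{1}{46944} = \frac{101412184319}{46944}$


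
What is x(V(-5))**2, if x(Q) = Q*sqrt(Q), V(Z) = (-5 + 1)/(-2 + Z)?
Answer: 64/343 ≈ 0.18659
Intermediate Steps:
V(Z) = -4/(-2 + Z)
x(Q) = Q**(3/2)
x(V(-5))**2 = ((-4/(-2 - 5))**(3/2))**2 = ((-4/(-7))**(3/2))**2 = ((-4*(-1/7))**(3/2))**2 = ((4/7)**(3/2))**2 = (8*sqrt(7)/49)**2 = 64/343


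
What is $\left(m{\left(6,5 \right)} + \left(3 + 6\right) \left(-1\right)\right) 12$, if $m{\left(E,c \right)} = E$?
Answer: $-36$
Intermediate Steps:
$\left(m{\left(6,5 \right)} + \left(3 + 6\right) \left(-1\right)\right) 12 = \left(6 + \left(3 + 6\right) \left(-1\right)\right) 12 = \left(6 + 9 \left(-1\right)\right) 12 = \left(6 - 9\right) 12 = \left(-3\right) 12 = -36$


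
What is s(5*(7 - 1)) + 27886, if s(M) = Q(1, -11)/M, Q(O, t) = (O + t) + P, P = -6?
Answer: 418282/15 ≈ 27885.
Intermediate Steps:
Q(O, t) = -6 + O + t (Q(O, t) = (O + t) - 6 = -6 + O + t)
s(M) = -16/M (s(M) = (-6 + 1 - 11)/M = -16/M)
s(5*(7 - 1)) + 27886 = -16*1/(5*(7 - 1)) + 27886 = -16/(5*6) + 27886 = -16/30 + 27886 = -16*1/30 + 27886 = -8/15 + 27886 = 418282/15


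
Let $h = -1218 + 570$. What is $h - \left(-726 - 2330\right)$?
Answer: $2408$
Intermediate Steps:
$h = -648$
$h - \left(-726 - 2330\right) = -648 - \left(-726 - 2330\right) = -648 - -3056 = -648 + 3056 = 2408$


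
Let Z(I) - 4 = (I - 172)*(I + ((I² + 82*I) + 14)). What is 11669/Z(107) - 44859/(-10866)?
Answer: 1409351725/342112388 ≈ 4.1196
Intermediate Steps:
Z(I) = 4 + (-172 + I)*(14 + I² + 83*I) (Z(I) = 4 + (I - 172)*(I + ((I² + 82*I) + 14)) = 4 + (-172 + I)*(I + (14 + I² + 82*I)) = 4 + (-172 + I)*(14 + I² + 83*I))
11669/Z(107) - 44859/(-10866) = 11669/(-2404 + 107³ - 14262*107 - 89*107²) - 44859/(-10866) = 11669/(-2404 + 1225043 - 1526034 - 89*11449) - 44859*(-1/10866) = 11669/(-2404 + 1225043 - 1526034 - 1018961) + 14953/3622 = 11669/(-1322356) + 14953/3622 = 11669*(-1/1322356) + 14953/3622 = -1667/188908 + 14953/3622 = 1409351725/342112388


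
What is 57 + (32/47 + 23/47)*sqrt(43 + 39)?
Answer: 57 + 55*sqrt(82)/47 ≈ 67.597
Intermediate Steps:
57 + (32/47 + 23/47)*sqrt(43 + 39) = 57 + (32*(1/47) + 23*(1/47))*sqrt(82) = 57 + (32/47 + 23/47)*sqrt(82) = 57 + 55*sqrt(82)/47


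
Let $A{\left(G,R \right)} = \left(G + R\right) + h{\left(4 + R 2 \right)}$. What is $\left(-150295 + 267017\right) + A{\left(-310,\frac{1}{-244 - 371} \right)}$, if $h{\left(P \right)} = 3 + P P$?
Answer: $\frac{44037104524}{378225} \approx 1.1643 \cdot 10^{5}$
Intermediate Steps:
$h{\left(P \right)} = 3 + P^{2}$
$A{\left(G,R \right)} = 3 + G + R + \left(4 + 2 R\right)^{2}$ ($A{\left(G,R \right)} = \left(G + R\right) + \left(3 + \left(4 + R 2\right)^{2}\right) = \left(G + R\right) + \left(3 + \left(4 + 2 R\right)^{2}\right) = 3 + G + R + \left(4 + 2 R\right)^{2}$)
$\left(-150295 + 267017\right) + A{\left(-310,\frac{1}{-244 - 371} \right)} = \left(-150295 + 267017\right) + \left(3 - 310 + \frac{1}{-244 - 371} + 4 \left(2 + \frac{1}{-244 - 371}\right)^{2}\right) = 116722 + \left(3 - 310 + \frac{1}{-615} + 4 \left(2 + \frac{1}{-615}\right)^{2}\right) = 116722 + \left(3 - 310 - \frac{1}{615} + 4 \left(2 - \frac{1}{615}\right)^{2}\right) = 116722 + \left(3 - 310 - \frac{1}{615} + 4 \left(\frac{1229}{615}\right)^{2}\right) = 116722 + \left(3 - 310 - \frac{1}{615} + 4 \cdot \frac{1510441}{378225}\right) = 116722 + \left(3 - 310 - \frac{1}{615} + \frac{6041764}{378225}\right) = 116722 - \frac{110073926}{378225} = \frac{44037104524}{378225}$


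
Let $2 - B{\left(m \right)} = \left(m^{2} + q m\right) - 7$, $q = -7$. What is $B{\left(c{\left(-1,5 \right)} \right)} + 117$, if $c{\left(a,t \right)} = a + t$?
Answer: $138$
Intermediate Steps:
$B{\left(m \right)} = 9 - m^{2} + 7 m$ ($B{\left(m \right)} = 2 - \left(\left(m^{2} - 7 m\right) - 7\right) = 2 - \left(-7 + m^{2} - 7 m\right) = 2 + \left(7 - m^{2} + 7 m\right) = 9 - m^{2} + 7 m$)
$B{\left(c{\left(-1,5 \right)} \right)} + 117 = \left(9 - \left(-1 + 5\right)^{2} + 7 \left(-1 + 5\right)\right) + 117 = \left(9 - 4^{2} + 7 \cdot 4\right) + 117 = \left(9 - 16 + 28\right) + 117 = 21 + 117 = 138$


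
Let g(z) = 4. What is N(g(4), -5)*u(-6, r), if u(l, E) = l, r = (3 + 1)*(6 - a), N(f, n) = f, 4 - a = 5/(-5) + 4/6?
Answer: -24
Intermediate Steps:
a = 13/3 (a = 4 - (5/(-5) + 4/6) = 4 - (5*(-⅕) + 4*(⅙)) = 4 - (-1 + ⅔) = 4 - 1*(-⅓) = 4 + ⅓ = 13/3 ≈ 4.3333)
r = 20/3 (r = (3 + 1)*(6 - 1*13/3) = 4*(6 - 13/3) = 4*(5/3) = 20/3 ≈ 6.6667)
N(g(4), -5)*u(-6, r) = 4*(-6) = -24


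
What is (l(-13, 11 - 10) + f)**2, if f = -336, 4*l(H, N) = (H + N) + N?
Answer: 1836025/16 ≈ 1.1475e+5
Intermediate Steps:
l(H, N) = N/2 + H/4 (l(H, N) = ((H + N) + N)/4 = (H + 2*N)/4 = N/2 + H/4)
(l(-13, 11 - 10) + f)**2 = (((11 - 10)/2 + (1/4)*(-13)) - 336)**2 = (((1/2)*1 - 13/4) - 336)**2 = ((1/2 - 13/4) - 336)**2 = (-11/4 - 336)**2 = (-1355/4)**2 = 1836025/16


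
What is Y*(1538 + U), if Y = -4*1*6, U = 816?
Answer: -56496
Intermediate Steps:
Y = -24 (Y = -4*6 = -24)
Y*(1538 + U) = -24*(1538 + 816) = -24*2354 = -56496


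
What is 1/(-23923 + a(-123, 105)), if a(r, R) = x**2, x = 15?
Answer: -1/23698 ≈ -4.2198e-5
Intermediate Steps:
a(r, R) = 225 (a(r, R) = 15**2 = 225)
1/(-23923 + a(-123, 105)) = 1/(-23923 + 225) = 1/(-23698) = -1/23698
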